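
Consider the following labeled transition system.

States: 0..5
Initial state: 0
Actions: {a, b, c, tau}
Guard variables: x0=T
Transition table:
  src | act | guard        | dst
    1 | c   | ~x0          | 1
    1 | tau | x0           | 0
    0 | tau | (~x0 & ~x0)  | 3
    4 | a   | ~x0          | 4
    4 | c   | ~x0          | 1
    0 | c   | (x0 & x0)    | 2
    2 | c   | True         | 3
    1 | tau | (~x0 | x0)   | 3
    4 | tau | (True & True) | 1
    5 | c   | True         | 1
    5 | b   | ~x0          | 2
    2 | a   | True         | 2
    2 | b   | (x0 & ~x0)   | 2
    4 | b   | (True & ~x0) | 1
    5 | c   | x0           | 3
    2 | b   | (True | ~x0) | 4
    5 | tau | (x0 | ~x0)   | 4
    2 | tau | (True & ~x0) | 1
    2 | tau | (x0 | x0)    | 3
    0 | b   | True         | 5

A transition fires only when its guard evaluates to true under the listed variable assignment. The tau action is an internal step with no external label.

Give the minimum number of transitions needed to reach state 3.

Answer: 2

Trace:
BFS to 3:
  L0 = {0}
  L1 = {2,5}
  L2 = {1,3,4}
3 enters at depth 2; path b·c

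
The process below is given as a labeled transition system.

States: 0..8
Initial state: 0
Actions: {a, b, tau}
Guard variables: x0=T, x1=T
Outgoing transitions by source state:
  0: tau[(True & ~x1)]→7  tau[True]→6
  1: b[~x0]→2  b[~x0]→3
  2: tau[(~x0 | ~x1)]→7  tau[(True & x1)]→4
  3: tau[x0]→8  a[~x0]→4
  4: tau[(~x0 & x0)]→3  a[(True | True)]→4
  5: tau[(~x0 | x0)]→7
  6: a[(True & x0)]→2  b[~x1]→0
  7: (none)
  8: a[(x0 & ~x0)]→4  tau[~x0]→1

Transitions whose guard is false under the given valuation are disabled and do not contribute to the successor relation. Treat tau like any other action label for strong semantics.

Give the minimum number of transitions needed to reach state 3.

BFS to 3:
  depth 0: {0}
  depth 1: {6}
  depth 2: {2}
  depth 3: {4}
3 never appears.

Answer: UNREACHABLE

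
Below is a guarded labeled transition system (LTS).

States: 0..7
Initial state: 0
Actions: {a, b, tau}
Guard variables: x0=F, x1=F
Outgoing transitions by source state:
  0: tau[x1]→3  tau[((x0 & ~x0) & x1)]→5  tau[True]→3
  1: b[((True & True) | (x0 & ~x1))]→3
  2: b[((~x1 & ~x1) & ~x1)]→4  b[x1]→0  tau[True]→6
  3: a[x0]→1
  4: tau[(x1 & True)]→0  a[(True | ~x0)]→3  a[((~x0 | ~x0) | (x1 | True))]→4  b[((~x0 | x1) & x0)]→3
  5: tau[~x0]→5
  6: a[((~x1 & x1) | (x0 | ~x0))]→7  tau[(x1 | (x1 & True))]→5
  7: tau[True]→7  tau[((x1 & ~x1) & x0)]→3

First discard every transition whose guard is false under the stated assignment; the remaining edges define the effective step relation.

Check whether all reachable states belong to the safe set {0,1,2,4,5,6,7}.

Answer: INVARIANT VIOLATED at state 3

Trace:
Safe = {0,1,2,4,5,6,7}
Reach set: {0,3}
  0: ✓
  3: outside
counterexample path to 3: tau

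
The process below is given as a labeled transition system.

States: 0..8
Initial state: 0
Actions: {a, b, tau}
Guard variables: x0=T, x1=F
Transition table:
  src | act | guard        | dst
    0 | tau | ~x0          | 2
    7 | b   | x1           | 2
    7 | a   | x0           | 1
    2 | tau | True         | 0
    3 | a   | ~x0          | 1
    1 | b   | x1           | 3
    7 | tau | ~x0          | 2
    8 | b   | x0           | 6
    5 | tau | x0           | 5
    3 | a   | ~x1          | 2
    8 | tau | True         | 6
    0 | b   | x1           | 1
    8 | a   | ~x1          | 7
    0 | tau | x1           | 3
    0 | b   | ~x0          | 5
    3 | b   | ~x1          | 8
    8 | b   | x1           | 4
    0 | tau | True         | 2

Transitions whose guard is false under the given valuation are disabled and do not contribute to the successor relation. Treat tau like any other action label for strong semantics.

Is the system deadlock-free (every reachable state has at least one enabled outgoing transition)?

Answer: DEADLOCK-FREE

Analysis:
Reachable = {0,2}
  0: tau→2  [deg 1]
  2: tau→0  [deg 1]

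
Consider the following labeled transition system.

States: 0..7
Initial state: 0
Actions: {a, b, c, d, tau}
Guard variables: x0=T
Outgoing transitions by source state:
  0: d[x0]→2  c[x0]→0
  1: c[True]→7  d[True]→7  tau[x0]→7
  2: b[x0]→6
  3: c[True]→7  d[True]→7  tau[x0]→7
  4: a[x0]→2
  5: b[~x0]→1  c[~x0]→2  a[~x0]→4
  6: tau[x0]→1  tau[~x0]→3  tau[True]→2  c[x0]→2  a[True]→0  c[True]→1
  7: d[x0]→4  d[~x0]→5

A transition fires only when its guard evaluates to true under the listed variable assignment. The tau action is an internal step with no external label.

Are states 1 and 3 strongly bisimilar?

Answer: BISIMILAR

Trace:
Compute ~ classes (split until stable):
  round 0: {{0,1,2,3,4,5,6,7}}
  round 1: {{0},{1,3},{2},{4},{5},{6},{7}}
Fixed point at round 2; 7 class(es).
1∈{1,3}, 3∈{1,3}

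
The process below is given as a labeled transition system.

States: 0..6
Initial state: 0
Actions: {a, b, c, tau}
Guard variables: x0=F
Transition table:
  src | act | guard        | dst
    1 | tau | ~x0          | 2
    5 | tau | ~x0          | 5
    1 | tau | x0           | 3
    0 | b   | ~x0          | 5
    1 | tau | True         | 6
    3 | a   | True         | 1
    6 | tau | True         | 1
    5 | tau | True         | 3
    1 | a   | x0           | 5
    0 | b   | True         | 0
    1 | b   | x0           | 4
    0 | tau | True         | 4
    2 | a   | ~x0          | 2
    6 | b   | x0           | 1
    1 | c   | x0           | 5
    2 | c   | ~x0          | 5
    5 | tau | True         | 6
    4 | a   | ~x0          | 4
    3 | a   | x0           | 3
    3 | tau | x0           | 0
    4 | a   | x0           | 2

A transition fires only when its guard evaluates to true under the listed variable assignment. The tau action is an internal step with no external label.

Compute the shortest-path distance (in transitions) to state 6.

BFS to 6:
  L0 = {0}
  L1 = {4,5}
  L2 = {3,6}
first hit 6 at d=2 via b·tau

Answer: 2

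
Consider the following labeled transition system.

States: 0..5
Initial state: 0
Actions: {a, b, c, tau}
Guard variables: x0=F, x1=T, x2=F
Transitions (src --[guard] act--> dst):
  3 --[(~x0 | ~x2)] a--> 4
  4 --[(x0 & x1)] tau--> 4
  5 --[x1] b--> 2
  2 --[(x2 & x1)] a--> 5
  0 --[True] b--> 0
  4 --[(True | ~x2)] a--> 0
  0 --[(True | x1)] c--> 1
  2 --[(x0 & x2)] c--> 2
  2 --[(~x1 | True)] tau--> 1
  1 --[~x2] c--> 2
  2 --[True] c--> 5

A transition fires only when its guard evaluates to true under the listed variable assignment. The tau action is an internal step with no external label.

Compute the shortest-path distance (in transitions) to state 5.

Breadth-first toward 5:
  L0 = {0}
  L1 = {1}
  L2 = {2}
  L3 = {5}
5 enters at depth 3; path c·c·c

Answer: 3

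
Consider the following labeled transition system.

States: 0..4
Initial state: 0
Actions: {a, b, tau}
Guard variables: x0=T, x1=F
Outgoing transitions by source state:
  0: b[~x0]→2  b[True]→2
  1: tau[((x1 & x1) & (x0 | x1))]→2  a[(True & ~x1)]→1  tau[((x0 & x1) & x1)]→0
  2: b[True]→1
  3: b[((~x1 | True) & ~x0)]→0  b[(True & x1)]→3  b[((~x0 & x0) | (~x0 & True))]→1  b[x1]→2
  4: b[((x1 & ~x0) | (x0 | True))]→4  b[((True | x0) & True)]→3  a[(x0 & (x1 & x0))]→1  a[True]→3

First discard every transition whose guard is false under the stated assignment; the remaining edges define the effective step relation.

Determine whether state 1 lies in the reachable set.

Guard filter leaves 6 enabled edge(s).
Layer 0: {0}
Layer 1: {2}  cumulative {0,2}
Layer 2: {1}  cumulative {0,1,2}
R = {0,1,2}
trace reaching 1: b·b

Answer: REACHABLE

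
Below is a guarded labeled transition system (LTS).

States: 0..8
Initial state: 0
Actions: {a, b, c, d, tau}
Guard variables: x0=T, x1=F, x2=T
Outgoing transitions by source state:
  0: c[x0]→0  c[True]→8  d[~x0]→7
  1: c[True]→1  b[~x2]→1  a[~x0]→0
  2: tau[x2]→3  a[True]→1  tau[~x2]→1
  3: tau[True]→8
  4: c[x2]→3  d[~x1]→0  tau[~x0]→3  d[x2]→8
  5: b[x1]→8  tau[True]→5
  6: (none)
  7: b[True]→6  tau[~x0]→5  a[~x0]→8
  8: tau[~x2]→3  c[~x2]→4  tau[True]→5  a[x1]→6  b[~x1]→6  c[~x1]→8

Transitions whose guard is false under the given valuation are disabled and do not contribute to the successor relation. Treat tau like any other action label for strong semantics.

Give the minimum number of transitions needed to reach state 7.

Answer: UNREACHABLE

Trace:
Layered search for 7:
  Layer 0: {0}
  Layer 1: {8}
  Layer 2: {5,6}
7 never appears.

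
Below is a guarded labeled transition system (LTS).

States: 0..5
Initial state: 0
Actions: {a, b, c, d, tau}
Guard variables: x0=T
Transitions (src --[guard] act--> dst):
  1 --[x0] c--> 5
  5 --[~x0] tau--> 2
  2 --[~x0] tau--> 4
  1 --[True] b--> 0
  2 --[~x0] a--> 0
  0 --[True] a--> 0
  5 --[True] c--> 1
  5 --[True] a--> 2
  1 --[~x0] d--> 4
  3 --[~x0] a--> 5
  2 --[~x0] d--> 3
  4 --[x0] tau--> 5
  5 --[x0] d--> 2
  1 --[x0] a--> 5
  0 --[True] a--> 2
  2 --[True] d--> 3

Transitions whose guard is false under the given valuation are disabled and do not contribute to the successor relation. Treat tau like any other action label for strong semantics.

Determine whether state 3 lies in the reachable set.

10 transition(s) survive guard evaluation.
depth 0: {0}
depth 1: {2}  cumulative {0,2}
depth 2: {3}  cumulative {0,2,3}
Reach set: {0,2,3}
Path to 3: a·d

Answer: REACHABLE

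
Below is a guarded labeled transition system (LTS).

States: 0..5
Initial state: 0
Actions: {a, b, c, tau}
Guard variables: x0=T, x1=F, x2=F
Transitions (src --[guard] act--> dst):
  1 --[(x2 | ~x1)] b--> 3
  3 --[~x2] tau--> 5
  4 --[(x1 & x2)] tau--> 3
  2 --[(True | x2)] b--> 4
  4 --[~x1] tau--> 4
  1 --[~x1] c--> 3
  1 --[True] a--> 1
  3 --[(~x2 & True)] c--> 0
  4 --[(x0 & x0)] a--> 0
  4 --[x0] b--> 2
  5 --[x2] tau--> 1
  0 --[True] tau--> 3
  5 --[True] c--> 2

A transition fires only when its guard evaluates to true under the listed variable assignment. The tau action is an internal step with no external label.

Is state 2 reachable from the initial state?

After dropping false guards: 11 live edges.
Layer 0: {0}
Layer 1: {3}  total {0,3}
Layer 2: {5}  total {0,3,5}
Layer 3: {2}  total {0,2,3,5}
Layer 4: {4}  total {0,2,3,4,5}
Reach set: {0,2,3,4,5}
trace reaching 2: tau·tau·c

Answer: REACHABLE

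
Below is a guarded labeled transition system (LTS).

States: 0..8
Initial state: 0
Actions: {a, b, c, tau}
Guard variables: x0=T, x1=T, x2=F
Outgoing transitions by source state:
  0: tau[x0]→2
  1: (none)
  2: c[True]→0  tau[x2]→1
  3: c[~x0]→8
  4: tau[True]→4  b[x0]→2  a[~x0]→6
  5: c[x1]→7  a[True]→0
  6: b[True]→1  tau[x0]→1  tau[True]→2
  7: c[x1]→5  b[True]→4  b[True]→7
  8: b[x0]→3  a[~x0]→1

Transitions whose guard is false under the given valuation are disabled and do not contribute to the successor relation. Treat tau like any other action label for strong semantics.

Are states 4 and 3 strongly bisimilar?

Compute ~ classes (split until stable):
  P[0] = {{0,1,2,3,4,5,6,7,8}}
  P[1] = {{0},{1,3},{2},{4,6},{5},{7},{8}}
  P[2] = {{0},{1,3},{2},{4},{5},{6},{7},{8}}
8 equivalence class(es) (converged in 3)
class of 4: {4}; class of 3: {1,3}

Answer: NOT BISIMILAR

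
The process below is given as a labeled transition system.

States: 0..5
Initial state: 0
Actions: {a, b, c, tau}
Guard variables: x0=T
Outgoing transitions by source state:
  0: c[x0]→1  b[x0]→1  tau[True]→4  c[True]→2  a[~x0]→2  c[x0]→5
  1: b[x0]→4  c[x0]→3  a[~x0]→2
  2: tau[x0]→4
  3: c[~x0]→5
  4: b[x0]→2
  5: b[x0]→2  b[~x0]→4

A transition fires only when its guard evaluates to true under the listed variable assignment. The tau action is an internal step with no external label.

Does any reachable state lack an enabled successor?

Reachable = {0,1,2,3,4,5}
  0: b→1  c→1  c→2  c→5  tau→4  [5 exit(s)]
  1: b→4  c→3  [2 exit(s)]
  2: tau→4  [1 exit(s)]
  3: ∅  [STUCK]
  4: b→2  [1 exit(s)]
  5: b→2  [1 exit(s)]
Path to 3: c·c

Answer: DEADLOCK at state 3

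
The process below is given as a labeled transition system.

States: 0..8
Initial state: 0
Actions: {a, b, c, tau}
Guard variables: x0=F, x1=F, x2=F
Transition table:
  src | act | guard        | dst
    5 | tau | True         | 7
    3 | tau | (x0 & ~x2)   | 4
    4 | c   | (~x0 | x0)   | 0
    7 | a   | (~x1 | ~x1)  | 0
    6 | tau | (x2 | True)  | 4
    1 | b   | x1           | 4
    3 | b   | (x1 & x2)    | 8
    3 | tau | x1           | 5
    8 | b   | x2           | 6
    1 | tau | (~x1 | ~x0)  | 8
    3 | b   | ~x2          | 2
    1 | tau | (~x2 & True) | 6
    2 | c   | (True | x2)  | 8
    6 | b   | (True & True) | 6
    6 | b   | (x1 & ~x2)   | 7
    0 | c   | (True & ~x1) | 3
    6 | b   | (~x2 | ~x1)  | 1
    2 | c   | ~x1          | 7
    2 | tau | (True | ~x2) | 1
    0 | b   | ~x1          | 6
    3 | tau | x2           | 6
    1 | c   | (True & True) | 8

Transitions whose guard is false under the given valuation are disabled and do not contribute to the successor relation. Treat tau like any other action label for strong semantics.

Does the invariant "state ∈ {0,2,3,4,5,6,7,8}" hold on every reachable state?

Answer: INVARIANT VIOLATED at state 1

Analysis:
Inv-set: {0,2,3,4,5,6,7,8}
R = {0,1,2,3,4,6,7,8}
  0: ok
  1: VIOLATES
  2: ok
  3: ok
  4: ok
  6: ok
  7: ok
  8: ok
reach 1 via b·b — violates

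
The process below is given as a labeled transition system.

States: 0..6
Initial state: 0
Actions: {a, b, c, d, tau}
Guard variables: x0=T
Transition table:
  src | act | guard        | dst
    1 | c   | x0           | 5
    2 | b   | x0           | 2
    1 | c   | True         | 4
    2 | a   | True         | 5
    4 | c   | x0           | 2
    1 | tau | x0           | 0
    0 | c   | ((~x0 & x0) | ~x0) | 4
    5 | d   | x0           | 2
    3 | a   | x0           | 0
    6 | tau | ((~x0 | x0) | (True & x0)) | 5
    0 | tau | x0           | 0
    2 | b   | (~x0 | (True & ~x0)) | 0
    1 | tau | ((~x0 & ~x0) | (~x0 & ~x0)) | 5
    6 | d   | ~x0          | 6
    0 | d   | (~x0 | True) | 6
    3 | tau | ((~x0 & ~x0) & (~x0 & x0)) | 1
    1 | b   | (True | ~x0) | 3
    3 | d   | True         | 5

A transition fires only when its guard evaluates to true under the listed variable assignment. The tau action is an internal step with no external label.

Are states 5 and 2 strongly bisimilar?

Bisimulation quotient by refinement:
  P[0] = {{0,1,2,3,4,5,6}}
  P[1] = {{0},{1},{2},{3},{4},{5},{6}}
Fixed point at round 2; 7 class(es).
[5]={5}  [2]={2}

Answer: NOT BISIMILAR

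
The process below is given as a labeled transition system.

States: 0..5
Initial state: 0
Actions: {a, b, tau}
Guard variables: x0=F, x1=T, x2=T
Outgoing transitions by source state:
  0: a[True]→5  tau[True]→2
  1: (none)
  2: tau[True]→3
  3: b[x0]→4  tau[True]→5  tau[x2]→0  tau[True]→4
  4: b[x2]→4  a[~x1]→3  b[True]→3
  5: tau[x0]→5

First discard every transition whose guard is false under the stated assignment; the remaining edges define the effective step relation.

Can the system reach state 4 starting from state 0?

Answer: REACHABLE

Analysis:
After dropping false guards: 8 live edges.
L0 = {0}
L1 = {2,5}  total {0,2,5}
L2 = {3}  total {0,2,3,5}
L3 = {4}  total {0,2,3,4,5}
R = {0,2,3,4,5}
trace reaching 4: tau·tau·tau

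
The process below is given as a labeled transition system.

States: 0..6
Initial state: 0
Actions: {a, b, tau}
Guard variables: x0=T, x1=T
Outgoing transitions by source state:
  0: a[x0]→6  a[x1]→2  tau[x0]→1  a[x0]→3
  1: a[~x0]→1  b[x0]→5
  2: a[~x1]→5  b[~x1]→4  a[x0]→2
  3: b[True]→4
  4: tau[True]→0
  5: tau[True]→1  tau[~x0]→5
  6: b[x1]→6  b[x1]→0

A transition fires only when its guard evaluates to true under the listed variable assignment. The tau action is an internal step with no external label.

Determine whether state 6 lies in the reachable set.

After dropping false guards: 11 live edges.
depth 0: {0}
depth 1: {1,2,3,6}  cumulative {0,1,2,3,6}
depth 2: {4,5}  cumulative {0,1,2,3,4,5,6}
R = {0,1,2,3,4,5,6}
trace reaching 6: a

Answer: REACHABLE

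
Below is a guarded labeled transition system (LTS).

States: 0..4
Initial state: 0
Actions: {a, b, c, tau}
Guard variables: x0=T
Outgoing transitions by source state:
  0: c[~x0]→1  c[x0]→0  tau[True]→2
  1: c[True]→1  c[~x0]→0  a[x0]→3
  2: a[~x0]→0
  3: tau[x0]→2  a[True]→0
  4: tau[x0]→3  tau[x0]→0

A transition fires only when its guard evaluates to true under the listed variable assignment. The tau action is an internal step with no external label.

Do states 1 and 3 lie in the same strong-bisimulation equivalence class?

Answer: NOT BISIMILAR

Working:
Bisimulation quotient by refinement:
  π0 = {{0,1,2,3,4}}
  π1 = {{0},{1},{2},{3},{4}}
stable after 2 split(s): 5 block(s)
class of 1: {1}; class of 3: {3}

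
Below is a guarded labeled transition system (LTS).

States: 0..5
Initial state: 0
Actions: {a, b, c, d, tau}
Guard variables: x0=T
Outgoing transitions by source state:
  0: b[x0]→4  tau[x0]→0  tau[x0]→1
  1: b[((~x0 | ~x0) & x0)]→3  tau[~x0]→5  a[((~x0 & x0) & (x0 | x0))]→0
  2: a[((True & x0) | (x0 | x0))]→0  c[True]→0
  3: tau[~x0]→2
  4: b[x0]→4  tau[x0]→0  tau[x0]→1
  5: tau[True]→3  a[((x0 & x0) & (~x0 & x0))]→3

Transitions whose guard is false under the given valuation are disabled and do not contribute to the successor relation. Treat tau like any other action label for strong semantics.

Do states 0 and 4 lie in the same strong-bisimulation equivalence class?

Bisimulation quotient by refinement:
  round 0: {{0,1,2,3,4,5}}
  round 1: {{0,4},{1,3},{2},{5}}
4 equivalence class(es) (converged in 2)
class of 0: {0,4}; class of 4: {0,4}

Answer: BISIMILAR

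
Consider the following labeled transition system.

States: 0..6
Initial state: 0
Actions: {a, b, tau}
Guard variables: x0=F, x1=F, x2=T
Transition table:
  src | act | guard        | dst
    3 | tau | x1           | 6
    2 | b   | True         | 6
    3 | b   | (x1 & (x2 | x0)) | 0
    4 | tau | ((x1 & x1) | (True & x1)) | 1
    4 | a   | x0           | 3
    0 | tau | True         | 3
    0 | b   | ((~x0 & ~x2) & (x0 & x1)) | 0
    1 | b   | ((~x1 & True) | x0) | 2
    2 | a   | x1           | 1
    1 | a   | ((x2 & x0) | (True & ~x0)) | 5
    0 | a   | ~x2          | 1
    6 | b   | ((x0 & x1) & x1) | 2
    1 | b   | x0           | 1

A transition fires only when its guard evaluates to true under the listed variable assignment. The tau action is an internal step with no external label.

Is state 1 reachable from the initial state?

Guard filter leaves 4 enabled edge(s).
Layer 0: {0}
Layer 1: {3}  total {0,3}
Reach set: {0,3}

Answer: UNREACHABLE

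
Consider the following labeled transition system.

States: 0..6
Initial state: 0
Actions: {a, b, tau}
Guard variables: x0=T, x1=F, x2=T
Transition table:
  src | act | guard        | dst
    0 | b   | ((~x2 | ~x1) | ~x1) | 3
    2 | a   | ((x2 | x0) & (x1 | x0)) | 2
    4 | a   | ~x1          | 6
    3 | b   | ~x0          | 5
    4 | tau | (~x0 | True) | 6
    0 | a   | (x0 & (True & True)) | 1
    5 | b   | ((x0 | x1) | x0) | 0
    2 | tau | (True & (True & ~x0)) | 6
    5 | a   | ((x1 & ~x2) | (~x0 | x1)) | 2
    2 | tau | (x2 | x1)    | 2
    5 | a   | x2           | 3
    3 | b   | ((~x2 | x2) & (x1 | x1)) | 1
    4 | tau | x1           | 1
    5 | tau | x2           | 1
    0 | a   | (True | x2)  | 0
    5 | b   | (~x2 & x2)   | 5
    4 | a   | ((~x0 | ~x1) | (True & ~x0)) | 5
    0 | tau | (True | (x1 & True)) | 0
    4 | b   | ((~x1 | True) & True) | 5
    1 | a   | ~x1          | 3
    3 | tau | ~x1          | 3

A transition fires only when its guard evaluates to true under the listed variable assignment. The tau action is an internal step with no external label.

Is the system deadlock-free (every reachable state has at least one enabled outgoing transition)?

Answer: DEADLOCK-FREE

Analysis:
Reachable = {0,1,3}
  0: a→0  a→1  b→3  tau→0  [4 out]
  1: a→3  [1 out]
  3: tau→3  [1 out]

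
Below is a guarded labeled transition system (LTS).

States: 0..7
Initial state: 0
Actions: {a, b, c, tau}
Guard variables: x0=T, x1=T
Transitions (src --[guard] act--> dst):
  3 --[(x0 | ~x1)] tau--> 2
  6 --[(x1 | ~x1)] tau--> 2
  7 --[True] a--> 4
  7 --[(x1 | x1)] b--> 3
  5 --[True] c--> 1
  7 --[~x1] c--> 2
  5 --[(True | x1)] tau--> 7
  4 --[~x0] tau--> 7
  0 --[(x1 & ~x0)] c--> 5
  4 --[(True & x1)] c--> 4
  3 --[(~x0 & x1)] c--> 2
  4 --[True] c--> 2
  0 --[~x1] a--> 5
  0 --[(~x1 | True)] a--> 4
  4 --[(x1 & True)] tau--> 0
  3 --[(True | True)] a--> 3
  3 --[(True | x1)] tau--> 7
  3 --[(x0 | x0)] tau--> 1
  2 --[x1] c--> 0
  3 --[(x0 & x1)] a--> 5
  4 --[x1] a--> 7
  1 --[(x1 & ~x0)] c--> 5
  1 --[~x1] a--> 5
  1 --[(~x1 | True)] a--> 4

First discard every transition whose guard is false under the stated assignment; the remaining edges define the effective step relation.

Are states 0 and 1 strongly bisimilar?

Answer: BISIMILAR

Trace:
Bisimulation quotient by refinement:
  P[0] = {{0,1,2,3,4,5,6,7}}
  P[1] = {{0,1},{2},{3},{4},{5},{6},{7}}
Fixed point at round 2; 7 class(es).
0∈{0,1}, 1∈{0,1}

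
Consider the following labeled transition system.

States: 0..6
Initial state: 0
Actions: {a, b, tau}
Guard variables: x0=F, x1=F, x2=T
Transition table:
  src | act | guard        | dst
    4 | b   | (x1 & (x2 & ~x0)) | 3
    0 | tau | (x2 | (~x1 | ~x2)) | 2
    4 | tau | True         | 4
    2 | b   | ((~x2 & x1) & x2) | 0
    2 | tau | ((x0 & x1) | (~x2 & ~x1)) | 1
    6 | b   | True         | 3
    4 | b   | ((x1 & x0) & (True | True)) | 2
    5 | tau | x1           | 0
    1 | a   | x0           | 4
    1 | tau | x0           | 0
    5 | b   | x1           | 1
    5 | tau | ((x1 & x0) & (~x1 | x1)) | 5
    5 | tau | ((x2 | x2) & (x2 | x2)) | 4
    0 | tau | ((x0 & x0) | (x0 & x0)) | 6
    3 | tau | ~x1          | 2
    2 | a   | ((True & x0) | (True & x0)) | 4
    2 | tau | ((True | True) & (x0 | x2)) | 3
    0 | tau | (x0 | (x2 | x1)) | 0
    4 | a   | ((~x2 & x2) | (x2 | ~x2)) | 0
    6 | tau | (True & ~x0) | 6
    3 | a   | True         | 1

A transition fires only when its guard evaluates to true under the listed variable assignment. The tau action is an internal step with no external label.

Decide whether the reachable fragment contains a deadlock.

Answer: DEADLOCK at state 1

Working:
R = {0,1,2,3}
  0: tau→0  tau→2  [deg 2]
  1: ∅  [deadlock]
  2: tau→3  [deg 1]
  3: a→1  tau→2  [deg 2]
Path to 1: tau·tau·a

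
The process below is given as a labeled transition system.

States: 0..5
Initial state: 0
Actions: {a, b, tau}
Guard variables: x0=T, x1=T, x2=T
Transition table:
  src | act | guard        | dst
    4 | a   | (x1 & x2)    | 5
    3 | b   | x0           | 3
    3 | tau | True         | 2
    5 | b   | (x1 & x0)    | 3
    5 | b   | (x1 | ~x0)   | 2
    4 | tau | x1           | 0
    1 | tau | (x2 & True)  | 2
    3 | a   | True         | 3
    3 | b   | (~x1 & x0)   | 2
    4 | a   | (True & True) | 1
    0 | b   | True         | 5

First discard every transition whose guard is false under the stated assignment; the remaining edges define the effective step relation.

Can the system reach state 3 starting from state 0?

After dropping false guards: 10 live edges.
Layer 0: {0}
Layer 1: {5}  now seen {0,5}
Layer 2: {2,3}  now seen {0,2,3,5}
R = {0,2,3,5}
witness 3: b·b

Answer: REACHABLE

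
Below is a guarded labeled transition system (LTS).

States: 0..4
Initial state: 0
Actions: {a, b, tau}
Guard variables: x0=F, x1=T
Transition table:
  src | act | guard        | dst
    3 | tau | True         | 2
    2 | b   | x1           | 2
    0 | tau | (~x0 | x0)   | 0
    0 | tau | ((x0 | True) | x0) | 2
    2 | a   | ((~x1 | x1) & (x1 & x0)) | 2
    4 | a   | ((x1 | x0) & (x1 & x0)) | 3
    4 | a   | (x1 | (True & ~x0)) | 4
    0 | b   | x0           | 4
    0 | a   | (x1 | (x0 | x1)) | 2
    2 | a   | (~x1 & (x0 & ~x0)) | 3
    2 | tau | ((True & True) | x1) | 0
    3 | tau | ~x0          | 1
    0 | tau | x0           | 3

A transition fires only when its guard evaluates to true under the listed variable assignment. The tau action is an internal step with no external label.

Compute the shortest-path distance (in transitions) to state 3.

Breadth-first toward 3:
  L0 = {0}
  L1 = {2}
3 never appears.

Answer: UNREACHABLE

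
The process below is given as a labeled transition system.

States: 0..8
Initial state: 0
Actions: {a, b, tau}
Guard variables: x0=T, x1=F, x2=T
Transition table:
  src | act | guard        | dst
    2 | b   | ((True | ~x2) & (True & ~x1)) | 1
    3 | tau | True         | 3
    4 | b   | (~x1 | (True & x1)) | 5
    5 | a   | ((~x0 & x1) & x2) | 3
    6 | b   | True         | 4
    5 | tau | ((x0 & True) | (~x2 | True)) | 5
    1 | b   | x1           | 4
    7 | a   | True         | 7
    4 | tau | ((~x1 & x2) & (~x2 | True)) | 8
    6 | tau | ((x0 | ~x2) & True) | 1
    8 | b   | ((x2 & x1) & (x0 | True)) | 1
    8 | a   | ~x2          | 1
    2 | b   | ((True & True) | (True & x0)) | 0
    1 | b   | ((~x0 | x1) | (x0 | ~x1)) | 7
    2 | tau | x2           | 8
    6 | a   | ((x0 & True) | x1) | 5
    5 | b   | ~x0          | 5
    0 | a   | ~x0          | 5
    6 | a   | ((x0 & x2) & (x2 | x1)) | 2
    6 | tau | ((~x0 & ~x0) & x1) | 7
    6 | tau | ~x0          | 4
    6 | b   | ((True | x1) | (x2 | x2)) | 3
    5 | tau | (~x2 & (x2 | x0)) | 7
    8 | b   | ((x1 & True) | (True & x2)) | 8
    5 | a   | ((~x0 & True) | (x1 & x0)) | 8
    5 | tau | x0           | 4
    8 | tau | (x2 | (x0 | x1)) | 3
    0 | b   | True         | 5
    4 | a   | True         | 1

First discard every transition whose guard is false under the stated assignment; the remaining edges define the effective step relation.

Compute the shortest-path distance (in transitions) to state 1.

Answer: 3

Trace:
Layered search for 1:
  depth 0: {0}
  depth 1: {5}
  depth 2: {4}
  depth 3: {1,8}
depth(1)=3, e.g. b·tau·a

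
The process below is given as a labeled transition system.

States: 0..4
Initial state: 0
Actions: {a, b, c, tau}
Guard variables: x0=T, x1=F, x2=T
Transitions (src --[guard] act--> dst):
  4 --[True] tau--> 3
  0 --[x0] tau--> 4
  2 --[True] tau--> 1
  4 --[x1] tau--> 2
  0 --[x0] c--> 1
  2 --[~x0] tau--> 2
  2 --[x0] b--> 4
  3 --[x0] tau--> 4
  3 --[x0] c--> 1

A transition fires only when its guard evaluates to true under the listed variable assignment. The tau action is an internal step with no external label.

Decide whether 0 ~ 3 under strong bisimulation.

Compute ~ classes (split until stable):
  π0 = {{0,1,2,3,4}}
  π1 = {{0,3},{1},{2},{4}}
4 equivalence class(es) (converged in 2)
0∈{0,3}, 3∈{0,3}

Answer: BISIMILAR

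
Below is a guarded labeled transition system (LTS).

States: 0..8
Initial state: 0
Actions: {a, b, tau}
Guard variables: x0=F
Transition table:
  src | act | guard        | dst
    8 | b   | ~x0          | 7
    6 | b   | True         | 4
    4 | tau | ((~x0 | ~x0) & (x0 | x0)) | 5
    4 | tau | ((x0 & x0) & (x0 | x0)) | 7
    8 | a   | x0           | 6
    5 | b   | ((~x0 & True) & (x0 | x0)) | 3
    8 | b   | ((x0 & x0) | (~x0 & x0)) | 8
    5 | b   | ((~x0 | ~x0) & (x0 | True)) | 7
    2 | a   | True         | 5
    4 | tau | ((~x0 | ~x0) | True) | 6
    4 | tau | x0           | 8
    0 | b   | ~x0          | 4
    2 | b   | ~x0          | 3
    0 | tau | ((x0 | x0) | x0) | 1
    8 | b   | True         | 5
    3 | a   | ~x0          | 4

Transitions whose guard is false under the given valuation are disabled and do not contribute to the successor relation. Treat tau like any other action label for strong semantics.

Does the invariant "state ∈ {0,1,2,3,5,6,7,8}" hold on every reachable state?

Answer: INVARIANT VIOLATED at state 4

Analysis:
Allowed set {0,1,2,3,5,6,7,8}
Reachable = {0,4,6}
  0: ✓
  4: VIOLATES
  6: ✓
witness against invariant: b → 4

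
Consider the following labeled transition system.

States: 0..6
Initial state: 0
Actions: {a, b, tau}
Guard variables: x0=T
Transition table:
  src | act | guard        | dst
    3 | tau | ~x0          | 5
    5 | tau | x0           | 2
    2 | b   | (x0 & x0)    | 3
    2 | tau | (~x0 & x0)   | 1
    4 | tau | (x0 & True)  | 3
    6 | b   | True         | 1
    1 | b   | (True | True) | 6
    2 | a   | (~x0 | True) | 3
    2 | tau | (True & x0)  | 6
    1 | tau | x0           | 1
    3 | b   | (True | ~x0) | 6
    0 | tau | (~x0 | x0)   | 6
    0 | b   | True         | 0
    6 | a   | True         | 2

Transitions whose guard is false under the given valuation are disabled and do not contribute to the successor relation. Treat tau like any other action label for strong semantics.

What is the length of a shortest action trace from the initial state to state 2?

Layered search for 2:
  depth 0: {0}
  depth 1: {6}
  depth 2: {1,2}
depth(2)=2, e.g. tau·a

Answer: 2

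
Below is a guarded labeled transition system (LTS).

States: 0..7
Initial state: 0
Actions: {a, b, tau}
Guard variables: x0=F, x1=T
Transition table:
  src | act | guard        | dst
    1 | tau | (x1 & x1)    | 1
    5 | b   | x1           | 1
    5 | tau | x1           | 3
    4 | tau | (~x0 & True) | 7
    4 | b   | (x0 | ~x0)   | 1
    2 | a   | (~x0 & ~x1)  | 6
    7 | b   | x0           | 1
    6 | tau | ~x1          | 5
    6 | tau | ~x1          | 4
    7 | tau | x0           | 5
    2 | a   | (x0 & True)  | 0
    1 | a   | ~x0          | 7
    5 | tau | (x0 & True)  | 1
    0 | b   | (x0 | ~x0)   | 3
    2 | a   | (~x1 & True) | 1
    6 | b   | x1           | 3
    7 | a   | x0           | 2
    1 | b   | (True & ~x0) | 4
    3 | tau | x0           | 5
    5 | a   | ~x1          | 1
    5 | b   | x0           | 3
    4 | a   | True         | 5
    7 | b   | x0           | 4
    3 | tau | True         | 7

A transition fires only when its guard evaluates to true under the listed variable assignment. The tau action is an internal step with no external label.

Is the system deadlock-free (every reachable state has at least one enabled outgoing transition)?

Reach set: {0,3,7}
  0: b→3  [1 exit(s)]
  3: tau→7  [1 exit(s)]
  7: ∅  [no exit]
Path to 7: b·tau

Answer: DEADLOCK at state 7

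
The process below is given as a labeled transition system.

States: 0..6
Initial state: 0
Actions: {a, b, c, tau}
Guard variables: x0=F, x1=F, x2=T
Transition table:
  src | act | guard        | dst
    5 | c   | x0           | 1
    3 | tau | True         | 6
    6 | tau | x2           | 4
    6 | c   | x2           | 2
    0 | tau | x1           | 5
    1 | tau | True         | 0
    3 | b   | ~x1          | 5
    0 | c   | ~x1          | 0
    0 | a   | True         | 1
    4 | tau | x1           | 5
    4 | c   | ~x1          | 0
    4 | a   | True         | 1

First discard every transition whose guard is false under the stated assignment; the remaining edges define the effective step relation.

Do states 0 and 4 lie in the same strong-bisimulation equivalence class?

Compute ~ classes (split until stable):
  round 0: {{0,1,2,3,4,5,6}}
  round 1: {{0,4},{1},{2,5},{3},{6}}
Fixed point at round 2; 5 class(es).
class of 0: {0,4}; class of 4: {0,4}

Answer: BISIMILAR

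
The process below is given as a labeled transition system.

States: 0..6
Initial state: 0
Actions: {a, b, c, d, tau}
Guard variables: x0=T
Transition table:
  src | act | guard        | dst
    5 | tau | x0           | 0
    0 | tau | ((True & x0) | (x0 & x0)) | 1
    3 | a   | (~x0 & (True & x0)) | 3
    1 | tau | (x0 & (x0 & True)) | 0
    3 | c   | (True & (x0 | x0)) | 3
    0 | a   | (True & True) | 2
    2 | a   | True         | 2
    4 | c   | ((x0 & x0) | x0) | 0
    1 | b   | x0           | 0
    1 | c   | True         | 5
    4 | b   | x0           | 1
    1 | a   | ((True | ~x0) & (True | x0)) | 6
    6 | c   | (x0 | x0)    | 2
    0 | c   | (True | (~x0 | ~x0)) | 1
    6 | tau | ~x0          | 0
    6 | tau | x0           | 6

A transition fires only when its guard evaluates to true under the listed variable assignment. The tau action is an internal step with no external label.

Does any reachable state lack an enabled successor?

Answer: DEADLOCK-FREE

Analysis:
R = {0,1,2,5,6}
  0: a→2  c→1  tau→1  [3 out]
  1: a→6  b→0  c→5  tau→0  [4 out]
  2: a→2  [1 out]
  5: tau→0  [1 out]
  6: c→2  tau→6  [2 out]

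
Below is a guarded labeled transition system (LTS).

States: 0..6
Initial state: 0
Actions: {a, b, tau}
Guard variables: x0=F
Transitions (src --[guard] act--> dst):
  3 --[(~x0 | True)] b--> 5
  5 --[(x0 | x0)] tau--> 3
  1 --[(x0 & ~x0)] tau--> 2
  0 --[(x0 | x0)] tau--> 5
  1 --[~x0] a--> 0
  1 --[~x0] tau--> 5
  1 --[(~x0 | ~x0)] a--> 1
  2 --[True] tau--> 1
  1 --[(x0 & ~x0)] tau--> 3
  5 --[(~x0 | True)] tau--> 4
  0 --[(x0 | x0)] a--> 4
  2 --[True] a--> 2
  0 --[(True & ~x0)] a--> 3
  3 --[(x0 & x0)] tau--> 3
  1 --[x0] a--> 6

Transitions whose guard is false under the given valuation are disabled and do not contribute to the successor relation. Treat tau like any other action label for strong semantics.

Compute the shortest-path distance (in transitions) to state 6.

Breadth-first toward 6:
  L0 = {0}
  L1 = {3}
  L2 = {5}
  L3 = {4}
6 never appears.

Answer: UNREACHABLE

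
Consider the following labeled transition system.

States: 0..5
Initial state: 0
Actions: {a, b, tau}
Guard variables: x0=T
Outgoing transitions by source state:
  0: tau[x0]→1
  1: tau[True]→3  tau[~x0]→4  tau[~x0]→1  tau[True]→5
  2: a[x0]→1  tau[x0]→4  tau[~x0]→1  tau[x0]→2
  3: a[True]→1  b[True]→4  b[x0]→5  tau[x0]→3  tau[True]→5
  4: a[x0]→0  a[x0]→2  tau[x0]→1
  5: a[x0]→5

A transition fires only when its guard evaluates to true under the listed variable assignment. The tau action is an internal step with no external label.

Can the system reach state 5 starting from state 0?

Answer: REACHABLE

Analysis:
15 transition(s) survive guard evaluation.
Layer 0: {0}
Layer 1: {1}  now seen {0,1}
Layer 2: {3,5}  now seen {0,1,3,5}
Layer 3: {4}  now seen {0,1,3,4,5}
Layer 4: {2}  now seen {0,1,2,3,4,5}
Reachable = {0,1,2,3,4,5}
Path to 5: tau·tau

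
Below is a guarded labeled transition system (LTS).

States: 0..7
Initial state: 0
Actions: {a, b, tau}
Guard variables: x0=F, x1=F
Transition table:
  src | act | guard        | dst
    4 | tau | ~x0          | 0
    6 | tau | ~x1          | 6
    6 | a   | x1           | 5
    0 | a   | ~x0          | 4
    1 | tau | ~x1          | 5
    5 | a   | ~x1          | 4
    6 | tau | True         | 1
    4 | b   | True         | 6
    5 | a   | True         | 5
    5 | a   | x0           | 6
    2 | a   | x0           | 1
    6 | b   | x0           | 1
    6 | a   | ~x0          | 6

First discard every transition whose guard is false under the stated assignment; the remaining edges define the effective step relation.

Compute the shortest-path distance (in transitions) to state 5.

Breadth-first toward 5:
  L0 = {0}
  L1 = {4}
  L2 = {6}
  L3 = {1}
  L4 = {5}
first hit 5 at d=4 via a·b·tau·tau

Answer: 4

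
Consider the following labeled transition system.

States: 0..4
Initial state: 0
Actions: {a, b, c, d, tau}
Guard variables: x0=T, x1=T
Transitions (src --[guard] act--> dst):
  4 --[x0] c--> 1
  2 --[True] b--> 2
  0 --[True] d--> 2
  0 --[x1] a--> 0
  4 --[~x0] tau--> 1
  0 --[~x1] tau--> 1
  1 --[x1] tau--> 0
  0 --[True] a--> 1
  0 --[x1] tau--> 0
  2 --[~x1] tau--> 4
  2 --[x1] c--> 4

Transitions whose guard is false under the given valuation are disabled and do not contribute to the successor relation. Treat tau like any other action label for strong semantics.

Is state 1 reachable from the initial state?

Answer: REACHABLE

Trace:
8 transition(s) survive guard evaluation.
depth 0: {0}
depth 1: {1,2}  now seen {0,1,2}
depth 2: {4}  now seen {0,1,2,4}
Reach set: {0,1,2,4}
trace reaching 1: a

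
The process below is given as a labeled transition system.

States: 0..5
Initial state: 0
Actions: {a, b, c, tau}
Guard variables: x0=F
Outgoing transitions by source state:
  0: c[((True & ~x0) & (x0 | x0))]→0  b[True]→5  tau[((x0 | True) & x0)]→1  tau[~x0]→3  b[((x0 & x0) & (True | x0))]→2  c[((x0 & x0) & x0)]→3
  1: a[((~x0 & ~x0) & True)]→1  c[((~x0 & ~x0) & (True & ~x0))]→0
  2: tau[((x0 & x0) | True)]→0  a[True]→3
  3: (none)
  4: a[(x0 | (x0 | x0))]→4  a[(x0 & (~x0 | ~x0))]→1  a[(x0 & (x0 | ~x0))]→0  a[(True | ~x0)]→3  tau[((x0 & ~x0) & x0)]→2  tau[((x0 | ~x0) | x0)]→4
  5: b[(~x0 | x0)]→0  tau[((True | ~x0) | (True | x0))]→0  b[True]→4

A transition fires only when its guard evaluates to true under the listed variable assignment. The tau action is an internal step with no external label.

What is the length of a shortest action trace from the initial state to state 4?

Answer: 2

Working:
Layered search for 4:
  depth 0: {0}
  depth 1: {3,5}
  depth 2: {4}
depth(4)=2, e.g. b·b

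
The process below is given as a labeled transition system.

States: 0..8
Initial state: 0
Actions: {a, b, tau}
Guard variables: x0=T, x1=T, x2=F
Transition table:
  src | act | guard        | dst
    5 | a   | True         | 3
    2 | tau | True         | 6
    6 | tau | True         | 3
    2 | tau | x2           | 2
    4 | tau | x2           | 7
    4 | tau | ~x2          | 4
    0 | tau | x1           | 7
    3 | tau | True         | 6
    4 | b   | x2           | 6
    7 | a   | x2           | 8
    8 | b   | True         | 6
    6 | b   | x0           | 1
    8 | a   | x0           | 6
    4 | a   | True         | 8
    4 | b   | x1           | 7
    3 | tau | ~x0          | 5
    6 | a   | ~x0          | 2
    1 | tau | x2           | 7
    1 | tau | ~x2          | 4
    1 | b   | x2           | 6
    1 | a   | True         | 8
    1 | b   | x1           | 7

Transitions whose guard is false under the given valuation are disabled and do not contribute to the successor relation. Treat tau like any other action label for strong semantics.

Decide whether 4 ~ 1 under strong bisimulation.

Compute ~ classes (split until stable):
  P[0] = {{0,1,2,3,4,5,6,7,8}}
  P[1] = {{0,2,3},{1,4},{5},{6},{7},{8}}
  P[2] = {{0},{1,4},{2,3},{5},{6},{7},{8}}
Fixed point at round 3; 7 class(es).
class of 4: {1,4}; class of 1: {1,4}

Answer: BISIMILAR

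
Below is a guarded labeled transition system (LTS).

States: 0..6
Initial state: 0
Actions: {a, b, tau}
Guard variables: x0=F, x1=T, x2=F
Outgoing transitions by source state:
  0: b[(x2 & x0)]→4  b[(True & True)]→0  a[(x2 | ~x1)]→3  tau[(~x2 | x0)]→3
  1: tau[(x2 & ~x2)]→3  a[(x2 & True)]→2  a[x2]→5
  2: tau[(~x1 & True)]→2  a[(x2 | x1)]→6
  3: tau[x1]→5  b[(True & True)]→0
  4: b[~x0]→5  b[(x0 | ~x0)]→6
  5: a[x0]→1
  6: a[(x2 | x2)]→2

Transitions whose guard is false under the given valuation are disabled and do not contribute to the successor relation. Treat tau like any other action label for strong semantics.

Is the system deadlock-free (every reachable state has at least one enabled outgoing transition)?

R = {0,3,5}
  0: b→0  tau→3  [2 exit(s)]
  3: b→0  tau→5  [2 exit(s)]
  5: ∅  [deadlock]
witness 5: tau·tau

Answer: DEADLOCK at state 5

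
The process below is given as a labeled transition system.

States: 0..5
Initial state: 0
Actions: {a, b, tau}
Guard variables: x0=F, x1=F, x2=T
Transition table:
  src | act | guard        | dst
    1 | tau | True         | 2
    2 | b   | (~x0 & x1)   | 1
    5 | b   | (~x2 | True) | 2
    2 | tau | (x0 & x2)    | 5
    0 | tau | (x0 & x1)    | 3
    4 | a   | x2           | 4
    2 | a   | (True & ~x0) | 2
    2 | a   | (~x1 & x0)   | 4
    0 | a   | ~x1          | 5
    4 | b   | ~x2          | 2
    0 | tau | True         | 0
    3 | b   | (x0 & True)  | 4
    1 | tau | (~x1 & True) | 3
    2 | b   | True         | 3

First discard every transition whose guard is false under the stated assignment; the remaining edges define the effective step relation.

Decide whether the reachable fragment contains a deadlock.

Reachable = {0,2,3,5}
  0: a→5  tau→0  [2 exit(s)]
  2: a→2  b→3  [2 exit(s)]
  3: ∅  [STUCK]
  5: b→2  [1 exit(s)]
trace reaching 3: a·b·b

Answer: DEADLOCK at state 3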